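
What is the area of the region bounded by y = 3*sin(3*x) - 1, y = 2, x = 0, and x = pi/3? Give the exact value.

-2 + pi

On [0, pi/3], (3*sin(3*x) - 1) - (2) = 3*sin(3*x) - 3 is ≤ 0 throughout, so the area is a single integral of |3*sin(3*x) - 3|.
∫[0,pi/3] (3*sin(3*x) - 3) dx = 2 - pi; the area of that piece is -2 + pi.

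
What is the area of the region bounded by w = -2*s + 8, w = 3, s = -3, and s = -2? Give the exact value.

On [-3, -2], (-2*s + 8) - (3) = -2*s + 5 is ≥ 0 throughout, so the area is a single integral of |-2*s + 5|.
∫[-3,-2] (-2*s + 5) ds = 10.

10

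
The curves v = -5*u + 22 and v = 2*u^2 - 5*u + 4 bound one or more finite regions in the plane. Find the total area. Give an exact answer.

Set the curves equal: -5*u + 22 = 2*u^2 - 5*u + 4, so -2*u^2 + 18 = 0, which factors as -2*(u - 3)*(u + 3) = 0. The curves meet at u = -3, 3.
On [-3, 3], v = -5*u + 22 is on top; that piece has area ∫[-3,3] (-2*u^2 + 18) du = 72.

72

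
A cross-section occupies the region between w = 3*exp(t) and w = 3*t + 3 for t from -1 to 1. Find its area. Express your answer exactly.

-6 - 3*exp(-1) + 3*exp(1)

On [-1, 1], (3*exp(t)) - (3*t + 3) = -3*t + 3*exp(t) - 3 is ≥ 0 throughout, so the area is a single integral of |-3*t + 3*exp(t) - 3|.
∫[-1,1] (-3*t + 3*exp(t) - 3) dt = -6 - 3*exp(-1) + 3*exp(1).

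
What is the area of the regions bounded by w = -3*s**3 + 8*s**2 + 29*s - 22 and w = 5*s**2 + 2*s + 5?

148

Set the curves equal: -3*s**3 + 8*s**2 + 29*s - 22 = 5*s**2 + 2*s + 5, so -3*s**3 + 3*s**2 + 27*s - 27 = 0, which factors as -3*(s - 3)*(s - 1)*(s + 3) = 0. The curves meet at s = -3, 1, 3.
On [-3, 1], w = 5*s**2 + 2*s + 5 is on top; that piece has area ∫[-3,1] (-(-3*s**3 + 3*s**2 + 27*s - 27)) ds = 128.
On [1, 3], w = -3*s**3 + 8*s**2 + 29*s - 22 is on top; that piece has area ∫[1,3] (-3*s**3 + 3*s**2 + 27*s - 27) ds = 20.
Total enclosed area = 128 + 20 = 148.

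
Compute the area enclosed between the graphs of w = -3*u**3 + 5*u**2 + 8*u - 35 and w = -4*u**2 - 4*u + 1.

393/4

Set the curves equal: -3*u**3 + 5*u**2 + 8*u - 35 = -4*u**2 - 4*u + 1, so -3*u**3 + 9*u**2 + 12*u - 36 = 0, which factors as -3*(u - 3)*(u - 2)*(u + 2) = 0. The curves meet at u = -2, 2, 3.
On [-2, 2], w = -4*u**2 - 4*u + 1 is on top; that piece has area ∫[-2,2] (-(-3*u**3 + 9*u**2 + 12*u - 36)) du = 96.
On [2, 3], w = -3*u**3 + 5*u**2 + 8*u - 35 is on top; that piece has area ∫[2,3] (-3*u**3 + 9*u**2 + 12*u - 36) du = 9/4.
Total enclosed area = 96 + 9/4 = 393/4.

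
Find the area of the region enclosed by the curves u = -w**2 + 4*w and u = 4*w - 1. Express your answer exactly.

4/3

Both boundary curves give u as a function of w, so integrate with respect to w. Setting them equal: -w**2 + 1 = 0, i.e. -(w - 1)*(w + 1) = 0, so they meet at w = -1, 1.
For w in [-1, 1], u = -w**2 + 4*w is on the right; area = ∫[-1,1] (-w**2 + 1) dw = 4/3.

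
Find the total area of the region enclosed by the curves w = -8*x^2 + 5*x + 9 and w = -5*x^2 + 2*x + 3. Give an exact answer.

Set the curves equal: -8*x^2 + 5*x + 9 = -5*x^2 + 2*x + 3, so -3*x^2 + 3*x + 6 = 0, which factors as -3*(x - 2)*(x + 1) = 0. The curves meet at x = -1, 2.
On [-1, 2], w = -8*x^2 + 5*x + 9 is on top; that piece has area ∫[-1,2] (-3*x^2 + 3*x + 6) dx = 27/2.

27/2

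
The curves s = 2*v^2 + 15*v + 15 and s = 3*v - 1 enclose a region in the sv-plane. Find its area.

8/3

Both boundary curves give s as a function of v, so integrate with respect to v. Setting them equal: 2*v^2 + 12*v + 16 = 0, i.e. 2*(v + 2)*(v + 4) = 0, so they meet at v = -4, -2.
For v in [-4, -2], s = 2*v^2 + 15*v + 15 is on the left; area = ∫[-4,-2] (-(2*v^2 + 12*v + 16)) dv = 8/3.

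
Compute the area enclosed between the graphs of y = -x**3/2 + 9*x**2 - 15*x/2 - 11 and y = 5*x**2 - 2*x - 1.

443/12

Set the curves equal: -x**3/2 + 9*x**2 - 15*x/2 - 11 = 5*x**2 - 2*x - 1, so -x**3/2 + 4*x**2 - 11*x/2 - 10 = 0, which factors as -(x - 5)*(x - 4)*(x + 1)/2 = 0. The curves meet at x = -1, 4, 5.
On [-1, 4], y = 5*x**2 - 2*x - 1 is on top; that piece has area ∫[-1,4] (-(-x**3/2 + 4*x**2 - 11*x/2 - 10)) dx = 875/24.
On [4, 5], y = -x**3/2 + 9*x**2 - 15*x/2 - 11 is on top; that piece has area ∫[4,5] (-x**3/2 + 4*x**2 - 11*x/2 - 10) dx = 11/24.
Total enclosed area = 875/24 + 11/24 = 443/12.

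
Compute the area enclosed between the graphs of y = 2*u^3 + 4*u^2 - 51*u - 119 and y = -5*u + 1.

Set the curves equal: 2*u^3 + 4*u^2 - 51*u - 119 = -5*u + 1, so 2*u^3 + 4*u^2 - 46*u - 120 = 0, which factors as 2*(u - 5)*(u + 3)*(u + 4) = 0. The curves meet at u = -4, -3, 5.
On [-4, -3], y = 2*u^3 + 4*u^2 - 51*u - 119 is on top; that piece has area ∫[-4,-3] (2*u^3 + 4*u^2 - 46*u - 120) du = 17/6.
On [-3, 5], y = -5*u + 1 is on top; that piece has area ∫[-3,5] (-(2*u^3 + 4*u^2 - 46*u - 120)) du = 2560/3.
Total enclosed area = 17/6 + 2560/3 = 5137/6.

5137/6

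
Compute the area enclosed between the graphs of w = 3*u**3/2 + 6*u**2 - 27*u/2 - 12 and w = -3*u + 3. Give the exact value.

937/8

Set the curves equal: 3*u**3/2 + 6*u**2 - 27*u/2 - 12 = -3*u + 3, so 3*u**3/2 + 6*u**2 - 21*u/2 - 15 = 0, which factors as 3*(u - 2)*(u + 1)*(u + 5)/2 = 0. The curves meet at u = -5, -1, 2.
On [-5, -1], w = 3*u**3/2 + 6*u**2 - 27*u/2 - 12 is on top; that piece has area ∫[-5,-1] (3*u**3/2 + 6*u**2 - 21*u/2 - 15) du = 80.
On [-1, 2], w = -3*u + 3 is on top; that piece has area ∫[-1,2] (-(3*u**3/2 + 6*u**2 - 21*u/2 - 15)) du = 297/8.
Total enclosed area = 80 + 297/8 = 937/8.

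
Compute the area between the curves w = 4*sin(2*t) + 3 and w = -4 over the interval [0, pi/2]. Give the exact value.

4 + 7*pi/2

On [0, pi/2], (4*sin(2*t) + 3) - (-4) = 4*sin(2*t) + 7 is ≥ 0 throughout, so the area is a single integral of |4*sin(2*t) + 7|.
∫[0,pi/2] (4*sin(2*t) + 7) dt = 4 + 7*pi/2.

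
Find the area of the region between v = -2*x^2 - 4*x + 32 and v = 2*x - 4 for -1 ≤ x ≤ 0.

115/3

On [-1, 0], (-2*x^2 - 4*x + 32) - (2*x - 4) = -2*x^2 - 6*x + 36 is ≥ 0 throughout, so the area is a single integral of |-2*x^2 - 6*x + 36|.
∫[-1,0] (-2*x^2 - 6*x + 36) dx = 115/3.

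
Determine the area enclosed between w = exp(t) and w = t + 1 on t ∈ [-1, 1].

On [-1, 1], (exp(t)) - (t + 1) = -t + exp(t) - 1 is ≥ 0 throughout, so the area is a single integral of |-t + exp(t) - 1|.
∫[-1,1] (-t + exp(t) - 1) dt = -2 - exp(-1) + exp(1).

-2 - exp(-1) + exp(1)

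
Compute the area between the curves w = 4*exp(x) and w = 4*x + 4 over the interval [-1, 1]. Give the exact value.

On [-1, 1], (4*exp(x)) - (4*x + 4) = -4*x + 4*exp(x) - 4 is ≥ 0 throughout, so the area is a single integral of |-4*x + 4*exp(x) - 4|.
∫[-1,1] (-4*x + 4*exp(x) - 4) dx = -8 - 4*exp(-1) + 4*exp(1).

-8 - 4*exp(-1) + 4*exp(1)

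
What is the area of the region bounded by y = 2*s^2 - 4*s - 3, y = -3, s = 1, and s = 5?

112/3

The difference (2*s^2 - 4*s - 3) - (-3) = 2*s^2 - 4*s changes sign at s = 2 inside [1, 5], so split the integral there.
∫[1,2] (2*s^2 - 4*s) ds = -4/3; the area of that piece is 4/3.
∫[2,5] (2*s^2 - 4*s) ds = 36.
Total area = 4/3 + 36 = 112/3.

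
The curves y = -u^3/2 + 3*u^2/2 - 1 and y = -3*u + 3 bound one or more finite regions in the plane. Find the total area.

Set the curves equal: -u^3/2 + 3*u^2/2 - 1 = -3*u + 3, so -u^3/2 + 3*u^2/2 + 3*u - 4 = 0, which factors as -(u - 4)*(u - 1)*(u + 2)/2 = 0. The curves meet at u = -2, 1, 4.
On [-2, 1], y = -3*u + 3 is on top; that piece has area ∫[-2,1] (-(-u^3/2 + 3*u^2/2 + 3*u - 4)) du = 81/8.
On [1, 4], y = -u^3/2 + 3*u^2/2 - 1 is on top; that piece has area ∫[1,4] (-u^3/2 + 3*u^2/2 + 3*u - 4) du = 81/8.
Total enclosed area = 81/8 + 81/8 = 81/4.

81/4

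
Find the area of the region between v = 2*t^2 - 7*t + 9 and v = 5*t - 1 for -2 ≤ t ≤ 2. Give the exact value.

172/3

The difference (2*t^2 - 7*t + 9) - (5*t - 1) = 2*t^2 - 12*t + 10 changes sign at t = 1 inside [-2, 2], so split the integral there.
∫[-2,1] (2*t^2 - 12*t + 10) dt = 54.
∫[1,2] (2*t^2 - 12*t + 10) dt = -10/3; the area of that piece is 10/3.
Total area = 54 + 10/3 = 172/3.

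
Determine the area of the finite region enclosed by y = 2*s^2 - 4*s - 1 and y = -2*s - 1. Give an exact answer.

Set the curves equal: 2*s^2 - 4*s - 1 = -2*s - 1, so 2*s^2 - 2*s = 0, which factors as 2*s*(s - 1) = 0. The curves meet at s = 0, 1.
On [0, 1], y = -2*s - 1 is on top; that piece has area ∫[0,1] (-(2*s^2 - 2*s)) ds = 1/3.

1/3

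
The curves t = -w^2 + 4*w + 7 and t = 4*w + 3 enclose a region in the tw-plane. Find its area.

Both boundary curves give t as a function of w, so integrate with respect to w. Setting them equal: -w^2 + 4 = 0, i.e. -(w - 2)*(w + 2) = 0, so they meet at w = -2, 2.
For w in [-2, 2], t = -w^2 + 4*w + 7 is on the right; area = ∫[-2,2] (-w^2 + 4) dw = 32/3.

32/3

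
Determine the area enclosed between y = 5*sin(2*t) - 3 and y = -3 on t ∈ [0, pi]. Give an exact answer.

The difference (5*sin(2*t) - 3) - (-3) = 5*sin(2*t) changes sign at t = pi/2 inside [0, pi], so split the integral there.
∫[0,pi/2] (5*sin(2*t)) dt = 5.
∫[pi/2,pi] (5*sin(2*t)) dt = -5; the area of that piece is 5.
Total area = 5 + 5 = 10.

10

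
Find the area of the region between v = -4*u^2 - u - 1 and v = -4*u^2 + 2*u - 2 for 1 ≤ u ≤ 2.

On [1, 2], (-4*u^2 - u - 1) - (-4*u^2 + 2*u - 2) = -3*u + 1 is ≤ 0 throughout, so the area is a single integral of |-3*u + 1|.
∫[1,2] (-3*u + 1) du = -7/2; the area of that piece is 7/2.

7/2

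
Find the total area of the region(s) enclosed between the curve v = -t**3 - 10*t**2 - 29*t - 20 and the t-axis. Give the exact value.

The curve meets the t-axis where -t**3 - 10*t**2 - 29*t - 20 = 0, i.e. -(t + 1)*(t + 4)*(t + 5) = 0, at t = -5, -4, -1.
On [-5, -4] the curve lies below the axis; ∫[-5,-4] (-t**3 - 10*t**2 - 29*t - 20) dt = -7/12, giving area 7/12.
On [-4, -1] the curve lies above the axis; ∫[-4,-1] (-t**3 - 10*t**2 - 29*t - 20) dt = 45/4, giving area 45/4.
Total area = 7/12 + 45/4 = 71/6.

71/6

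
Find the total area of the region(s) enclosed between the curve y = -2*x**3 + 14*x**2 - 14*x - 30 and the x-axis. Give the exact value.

296/3

The curve meets the x-axis where -2*x**3 + 14*x**2 - 14*x - 30 = 0, i.e. -2*(x - 5)*(x - 3)*(x + 1) = 0, at x = -1, 3, 5.
On [-1, 3] the curve lies below the axis; ∫[-1,3] (-2*x**3 + 14*x**2 - 14*x - 30) dx = -256/3, giving area 256/3.
On [3, 5] the curve lies above the axis; ∫[3,5] (-2*x**3 + 14*x**2 - 14*x - 30) dx = 40/3, giving area 40/3.
Total area = 256/3 + 40/3 = 296/3.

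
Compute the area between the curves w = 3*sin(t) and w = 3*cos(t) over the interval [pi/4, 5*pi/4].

6*sqrt(2)

On [pi/4, 5*pi/4], (3*sin(t)) - (3*cos(t)) = 3*sin(t) - 3*cos(t) is ≥ 0 throughout, so the area is a single integral of |3*sin(t) - 3*cos(t)|.
∫[pi/4,5*pi/4] (3*sin(t) - 3*cos(t)) dt = 6*sqrt(2).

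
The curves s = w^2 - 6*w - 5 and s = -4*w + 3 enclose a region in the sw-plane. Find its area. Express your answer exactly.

36

Both boundary curves give s as a function of w, so integrate with respect to w. Setting them equal: w^2 - 2*w - 8 = 0, i.e. (w - 4)*(w + 2) = 0, so they meet at w = -2, 4.
For w in [-2, 4], s = w^2 - 6*w - 5 is on the left; area = ∫[-2,4] (-(w^2 - 2*w - 8)) dw = 36.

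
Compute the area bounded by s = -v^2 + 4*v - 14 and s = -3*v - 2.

Both boundary curves give s as a function of v, so integrate with respect to v. Setting them equal: -v^2 + 7*v - 12 = 0, i.e. -(v - 4)*(v - 3) = 0, so they meet at v = 3, 4.
For v in [3, 4], s = -v^2 + 4*v - 14 is on the right; area = ∫[3,4] (-v^2 + 7*v - 12) dv = 1/6.

1/6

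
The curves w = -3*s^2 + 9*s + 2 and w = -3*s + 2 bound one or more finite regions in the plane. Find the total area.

Set the curves equal: -3*s^2 + 9*s + 2 = -3*s + 2, so -3*s^2 + 12*s = 0, which factors as -3*s*(s - 4) = 0. The curves meet at s = 0, 4.
On [0, 4], w = -3*s^2 + 9*s + 2 is on top; that piece has area ∫[0,4] (-3*s^2 + 12*s) ds = 32.

32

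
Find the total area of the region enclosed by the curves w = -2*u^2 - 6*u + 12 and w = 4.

Set the curves equal: -2*u^2 - 6*u + 12 = 4, so -2*u^2 - 6*u + 8 = 0, which factors as -2*(u - 1)*(u + 4) = 0. The curves meet at u = -4, 1.
On [-4, 1], w = -2*u^2 - 6*u + 12 is on top; that piece has area ∫[-4,1] (-2*u^2 - 6*u + 8) du = 125/3.

125/3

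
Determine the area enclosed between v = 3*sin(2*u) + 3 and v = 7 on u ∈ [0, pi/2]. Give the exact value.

On [0, pi/2], (3*sin(2*u) + 3) - (7) = 3*sin(2*u) - 4 is ≤ 0 throughout, so the area is a single integral of |3*sin(2*u) - 4|.
∫[0,pi/2] (3*sin(2*u) - 4) du = 3 - 2*pi; the area of that piece is -3 + 2*pi.

-3 + 2*pi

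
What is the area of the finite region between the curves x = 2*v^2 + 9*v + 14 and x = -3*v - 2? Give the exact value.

8/3

Both boundary curves give x as a function of v, so integrate with respect to v. Setting them equal: 2*v^2 + 12*v + 16 = 0, i.e. 2*(v + 2)*(v + 4) = 0, so they meet at v = -4, -2.
For v in [-4, -2], x = 2*v^2 + 9*v + 14 is on the left; area = ∫[-4,-2] (-(2*v^2 + 12*v + 16)) dv = 8/3.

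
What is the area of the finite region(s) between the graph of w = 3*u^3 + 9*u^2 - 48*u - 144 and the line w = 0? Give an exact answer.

The curve meets the u-axis where 3*u^3 + 9*u^2 - 48*u - 144 = 0, i.e. 3*(u - 4)*(u + 3)*(u + 4) = 0, at u = -4, -3, 4.
On [-4, -3] the curve lies above the axis; ∫[-4,-3] (3*u^3 + 9*u^2 - 48*u - 144) du = 15/4, giving area 15/4.
On [-3, 4] the curve lies below the axis; ∫[-3,4] (3*u^3 + 9*u^2 - 48*u - 144) du = -3087/4, giving area 3087/4.
Total area = 15/4 + 3087/4 = 1551/2.

1551/2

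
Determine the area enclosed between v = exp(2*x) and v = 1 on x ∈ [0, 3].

On [0, 3], (exp(2*x)) - (1) = exp(2*x) - 1 is ≥ 0 throughout, so the area is a single integral of |exp(2*x) - 1|.
∫[0,3] (exp(2*x) - 1) dx = -7/2 + exp(6)/2.

-7/2 + exp(6)/2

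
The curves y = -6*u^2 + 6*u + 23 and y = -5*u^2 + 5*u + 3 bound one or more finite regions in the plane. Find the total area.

Set the curves equal: -6*u^2 + 6*u + 23 = -5*u^2 + 5*u + 3, so -u^2 + u + 20 = 0, which factors as -(u - 5)*(u + 4) = 0. The curves meet at u = -4, 5.
On [-4, 5], y = -6*u^2 + 6*u + 23 is on top; that piece has area ∫[-4,5] (-u^2 + u + 20) du = 243/2.

243/2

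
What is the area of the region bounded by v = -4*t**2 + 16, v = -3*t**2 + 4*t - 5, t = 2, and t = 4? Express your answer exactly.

The difference (-4*t**2 + 16) - (-3*t**2 + 4*t - 5) = -t**2 - 4*t + 21 changes sign at t = 3 inside [2, 4], so split the integral there.
∫[2,3] (-t**2 - 4*t + 21) dt = 14/3.
∫[3,4] (-t**2 - 4*t + 21) dt = -16/3; the area of that piece is 16/3.
Total area = 14/3 + 16/3 = 10.

10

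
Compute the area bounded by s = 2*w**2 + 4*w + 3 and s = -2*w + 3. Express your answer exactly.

Both boundary curves give s as a function of w, so integrate with respect to w. Setting them equal: 2*w**2 + 6*w = 0, i.e. 2*w*(w + 3) = 0, so they meet at w = -3, 0.
For w in [-3, 0], s = 2*w**2 + 4*w + 3 is on the left; area = ∫[-3,0] (-(2*w**2 + 6*w)) dw = 9.

9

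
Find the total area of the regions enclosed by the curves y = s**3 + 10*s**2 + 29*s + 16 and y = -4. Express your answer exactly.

71/6

Set the curves equal: s**3 + 10*s**2 + 29*s + 16 = -4, so s**3 + 10*s**2 + 29*s + 20 = 0, which factors as (s + 1)*(s + 4)*(s + 5) = 0. The curves meet at s = -5, -4, -1.
On [-5, -4], y = s**3 + 10*s**2 + 29*s + 16 is on top; that piece has area ∫[-5,-4] (s**3 + 10*s**2 + 29*s + 20) ds = 7/12.
On [-4, -1], y = -4 is on top; that piece has area ∫[-4,-1] (-(s**3 + 10*s**2 + 29*s + 20)) ds = 45/4.
Total enclosed area = 7/12 + 45/4 = 71/6.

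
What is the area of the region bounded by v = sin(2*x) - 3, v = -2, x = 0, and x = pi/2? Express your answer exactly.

-1 + pi/2

On [0, pi/2], (sin(2*x) - 3) - (-2) = sin(2*x) - 1 is ≤ 0 throughout, so the area is a single integral of |sin(2*x) - 1|.
∫[0,pi/2] (sin(2*x) - 1) dx = 1 - pi/2; the area of that piece is -1 + pi/2.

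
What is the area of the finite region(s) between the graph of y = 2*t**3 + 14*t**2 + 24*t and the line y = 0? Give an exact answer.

71/3

The curve meets the t-axis where 2*t**3 + 14*t**2 + 24*t = 0, i.e. 2*t*(t + 3)*(t + 4) = 0, at t = -4, -3, 0.
On [-4, -3] the curve lies above the axis; ∫[-4,-3] (2*t**3 + 14*t**2 + 24*t) dt = 7/6, giving area 7/6.
On [-3, 0] the curve lies below the axis; ∫[-3,0] (2*t**3 + 14*t**2 + 24*t) dt = -45/2, giving area 45/2.
Total area = 7/6 + 45/2 = 71/3.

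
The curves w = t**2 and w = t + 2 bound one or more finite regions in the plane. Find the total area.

Set the curves equal: t**2 = t + 2, so t**2 - t - 2 = 0, which factors as (t - 2)*(t + 1) = 0. The curves meet at t = -1, 2.
On [-1, 2], w = t + 2 is on top; that piece has area ∫[-1,2] (-(t**2 - t - 2)) dt = 9/2.

9/2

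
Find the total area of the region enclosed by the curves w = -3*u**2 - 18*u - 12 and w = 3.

32

Set the curves equal: -3*u**2 - 18*u - 12 = 3, so -3*u**2 - 18*u - 15 = 0, which factors as -3*(u + 1)*(u + 5) = 0. The curves meet at u = -5, -1.
On [-5, -1], w = -3*u**2 - 18*u - 12 is on top; that piece has area ∫[-5,-1] (-3*u**2 - 18*u - 15) du = 32.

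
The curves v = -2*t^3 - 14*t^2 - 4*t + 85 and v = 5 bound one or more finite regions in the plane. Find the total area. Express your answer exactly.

Set the curves equal: -2*t^3 - 14*t^2 - 4*t + 85 = 5, so -2*t^3 - 14*t^2 - 4*t + 80 = 0, which factors as -2*(t - 2)*(t + 4)*(t + 5) = 0. The curves meet at t = -5, -4, 2.
On [-5, -4], v = 5 is on top; that piece has area ∫[-5,-4] (-(-2*t^3 - 14*t^2 - 4*t + 80)) dt = 13/6.
On [-4, 2], v = -2*t^3 - 14*t^2 - 4*t + 85 is on top; that piece has area ∫[-4,2] (-2*t^3 - 14*t^2 - 4*t + 80) dt = 288.
Total enclosed area = 13/6 + 288 = 1741/6.

1741/6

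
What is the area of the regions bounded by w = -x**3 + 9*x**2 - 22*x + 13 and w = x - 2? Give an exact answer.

Set the curves equal: -x**3 + 9*x**2 - 22*x + 13 = x - 2, so -x**3 + 9*x**2 - 23*x + 15 = 0, which factors as -(x - 5)*(x - 3)*(x - 1) = 0. The curves meet at x = 1, 3, 5.
On [1, 3], w = x - 2 is on top; that piece has area ∫[1,3] (-(-x**3 + 9*x**2 - 23*x + 15)) dx = 4.
On [3, 5], w = -x**3 + 9*x**2 - 22*x + 13 is on top; that piece has area ∫[3,5] (-x**3 + 9*x**2 - 23*x + 15) dx = 4.
Total enclosed area = 4 + 4 = 8.

8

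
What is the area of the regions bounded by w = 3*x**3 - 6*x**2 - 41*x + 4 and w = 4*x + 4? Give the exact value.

Set the curves equal: 3*x**3 - 6*x**2 - 41*x + 4 = 4*x + 4, so 3*x**3 - 6*x**2 - 45*x = 0, which factors as 3*x*(x - 5)*(x + 3) = 0. The curves meet at x = -3, 0, 5.
On [-3, 0], w = 3*x**3 - 6*x**2 - 41*x + 4 is on top; that piece has area ∫[-3,0] (3*x**3 - 6*x**2 - 45*x) dx = 351/4.
On [0, 5], w = 4*x + 4 is on top; that piece has area ∫[0,5] (-(3*x**3 - 6*x**2 - 45*x)) dx = 1375/4.
Total enclosed area = 351/4 + 1375/4 = 863/2.

863/2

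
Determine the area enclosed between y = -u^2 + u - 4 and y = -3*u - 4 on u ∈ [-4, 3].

The difference (-u^2 + u - 4) - (-3*u - 4) = -u^2 + 4*u changes sign at u = 0 inside [-4, 3], so split the integral there.
∫[-4,0] (-u^2 + 4*u) du = -160/3; the area of that piece is 160/3.
∫[0,3] (-u^2 + 4*u) du = 9.
Total area = 160/3 + 9 = 187/3.

187/3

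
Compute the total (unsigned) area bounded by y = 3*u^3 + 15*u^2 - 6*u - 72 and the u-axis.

443/2

The curve meets the u-axis where 3*u^3 + 15*u^2 - 6*u - 72 = 0, i.e. 3*(u - 2)*(u + 3)*(u + 4) = 0, at u = -4, -3, 2.
On [-4, -3] the curve lies above the axis; ∫[-4,-3] (3*u^3 + 15*u^2 - 6*u - 72) du = 11/4, giving area 11/4.
On [-3, 2] the curve lies below the axis; ∫[-3,2] (3*u^3 + 15*u^2 - 6*u - 72) du = -875/4, giving area 875/4.
Total area = 11/4 + 875/4 = 443/2.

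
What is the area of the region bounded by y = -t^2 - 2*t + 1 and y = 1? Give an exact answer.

Set the curves equal: -t^2 - 2*t + 1 = 1, so -t^2 - 2*t = 0, which factors as -t*(t + 2) = 0. The curves meet at t = -2, 0.
On [-2, 0], y = -t^2 - 2*t + 1 is on top; that piece has area ∫[-2,0] (-t^2 - 2*t) dt = 4/3.

4/3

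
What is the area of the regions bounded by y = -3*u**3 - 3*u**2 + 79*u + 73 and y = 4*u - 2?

Set the curves equal: -3*u**3 - 3*u**2 + 79*u + 73 = 4*u - 2, so -3*u**3 - 3*u**2 + 75*u + 75 = 0, which factors as -3*(u - 5)*(u + 1)*(u + 5) = 0. The curves meet at u = -5, -1, 5.
On [-5, -1], y = 4*u - 2 is on top; that piece has area ∫[-5,-1] (-(-3*u**3 - 3*u**2 + 75*u + 75)) du = 256.
On [-1, 5], y = -3*u**3 - 3*u**2 + 79*u + 73 is on top; that piece has area ∫[-1,5] (-3*u**3 - 3*u**2 + 75*u + 75) du = 756.
Total enclosed area = 256 + 756 = 1012.

1012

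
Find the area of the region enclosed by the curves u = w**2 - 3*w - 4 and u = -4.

Both boundary curves give u as a function of w, so integrate with respect to w. Setting them equal: w**2 - 3*w = 0, i.e. w*(w - 3) = 0, so they meet at w = 0, 3.
For w in [0, 3], u = w**2 - 3*w - 4 is on the left; area = ∫[0,3] (-(w**2 - 3*w)) dw = 9/2.

9/2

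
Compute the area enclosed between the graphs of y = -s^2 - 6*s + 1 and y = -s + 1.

Set the curves equal: -s^2 - 6*s + 1 = -s + 1, so -s^2 - 5*s = 0, which factors as -s*(s + 5) = 0. The curves meet at s = -5, 0.
On [-5, 0], y = -s^2 - 6*s + 1 is on top; that piece has area ∫[-5,0] (-s^2 - 5*s) ds = 125/6.

125/6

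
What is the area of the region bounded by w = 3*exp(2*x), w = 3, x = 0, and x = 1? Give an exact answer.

On [0, 1], (3*exp(2*x)) - (3) = 3*exp(2*x) - 3 is ≥ 0 throughout, so the area is a single integral of |3*exp(2*x) - 3|.
∫[0,1] (3*exp(2*x) - 3) dx = -9/2 + 3*exp(2)/2.

-9/2 + 3*exp(2)/2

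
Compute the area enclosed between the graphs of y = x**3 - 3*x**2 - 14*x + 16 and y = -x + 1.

128

Set the curves equal: x**3 - 3*x**2 - 14*x + 16 = -x + 1, so x**3 - 3*x**2 - 13*x + 15 = 0, which factors as (x - 5)*(x - 1)*(x + 3) = 0. The curves meet at x = -3, 1, 5.
On [-3, 1], y = x**3 - 3*x**2 - 14*x + 16 is on top; that piece has area ∫[-3,1] (x**3 - 3*x**2 - 13*x + 15) dx = 64.
On [1, 5], y = -x + 1 is on top; that piece has area ∫[1,5] (-(x**3 - 3*x**2 - 13*x + 15)) dx = 64.
Total enclosed area = 64 + 64 = 128.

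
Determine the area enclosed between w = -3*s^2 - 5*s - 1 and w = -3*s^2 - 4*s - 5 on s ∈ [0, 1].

On [0, 1], (-3*s^2 - 5*s - 1) - (-3*s^2 - 4*s - 5) = -s + 4 is ≥ 0 throughout, so the area is a single integral of |-s + 4|.
∫[0,1] (-s + 4) ds = 7/2.

7/2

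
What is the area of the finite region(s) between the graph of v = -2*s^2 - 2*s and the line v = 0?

The curve meets the s-axis where -2*s^2 - 2*s = 0, i.e. -2*s*(s + 1) = 0, at s = -1, 0.
On [-1, 0] the curve lies above the axis; ∫[-1,0] (-2*s^2 - 2*s) ds = 1/3, giving area 1/3.

1/3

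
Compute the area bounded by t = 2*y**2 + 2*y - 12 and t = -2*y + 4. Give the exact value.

Both boundary curves give t as a function of y, so integrate with respect to y. Setting them equal: 2*y**2 + 4*y - 16 = 0, i.e. 2*(y - 2)*(y + 4) = 0, so they meet at y = -4, 2.
For y in [-4, 2], t = 2*y**2 + 2*y - 12 is on the left; area = ∫[-4,2] (-(2*y**2 + 4*y - 16)) dy = 72.

72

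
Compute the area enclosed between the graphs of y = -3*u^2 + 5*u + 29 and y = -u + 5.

Set the curves equal: -3*u^2 + 5*u + 29 = -u + 5, so -3*u^2 + 6*u + 24 = 0, which factors as -3*(u - 4)*(u + 2) = 0. The curves meet at u = -2, 4.
On [-2, 4], y = -3*u^2 + 5*u + 29 is on top; that piece has area ∫[-2,4] (-3*u^2 + 6*u + 24) du = 108.

108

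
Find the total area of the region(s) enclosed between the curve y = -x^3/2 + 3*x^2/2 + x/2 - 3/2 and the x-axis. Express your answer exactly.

The curve meets the x-axis where -x^3/2 + 3*x^2/2 + x/2 - 3/2 = 0, i.e. -(x - 3)*(x - 1)*(x + 1)/2 = 0, at x = -1, 1, 3.
On [-1, 1] the curve lies below the axis; ∫[-1,1] (-x^3/2 + 3*x^2/2 + x/2 - 3/2) dx = -2, giving area 2.
On [1, 3] the curve lies above the axis; ∫[1,3] (-x^3/2 + 3*x^2/2 + x/2 - 3/2) dx = 2, giving area 2.
Total area = 2 + 2 = 4.

4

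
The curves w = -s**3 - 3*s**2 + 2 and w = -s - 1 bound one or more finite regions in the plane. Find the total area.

8

Set the curves equal: -s**3 - 3*s**2 + 2 = -s - 1, so -s**3 - 3*s**2 + s + 3 = 0, which factors as -(s - 1)*(s + 1)*(s + 3) = 0. The curves meet at s = -3, -1, 1.
On [-3, -1], w = -s - 1 is on top; that piece has area ∫[-3,-1] (-(-s**3 - 3*s**2 + s + 3)) ds = 4.
On [-1, 1], w = -s**3 - 3*s**2 + 2 is on top; that piece has area ∫[-1,1] (-s**3 - 3*s**2 + s + 3) ds = 4.
Total enclosed area = 4 + 4 = 8.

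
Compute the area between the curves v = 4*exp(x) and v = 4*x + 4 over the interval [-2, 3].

-30 - 4*exp(-2) + 4*exp(3)

On [-2, 3], (4*exp(x)) - (4*x + 4) = -4*x + 4*exp(x) - 4 is ≥ 0 throughout, so the area is a single integral of |-4*x + 4*exp(x) - 4|.
∫[-2,3] (-4*x + 4*exp(x) - 4) dx = -30 - 4*exp(-2) + 4*exp(3).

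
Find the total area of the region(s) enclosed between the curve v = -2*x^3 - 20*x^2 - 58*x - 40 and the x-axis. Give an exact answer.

71/3

The curve meets the x-axis where -2*x^3 - 20*x^2 - 58*x - 40 = 0, i.e. -2*(x + 1)*(x + 4)*(x + 5) = 0, at x = -5, -4, -1.
On [-5, -4] the curve lies below the axis; ∫[-5,-4] (-2*x^3 - 20*x^2 - 58*x - 40) dx = -7/6, giving area 7/6.
On [-4, -1] the curve lies above the axis; ∫[-4,-1] (-2*x^3 - 20*x^2 - 58*x - 40) dx = 45/2, giving area 45/2.
Total area = 7/6 + 45/2 = 71/3.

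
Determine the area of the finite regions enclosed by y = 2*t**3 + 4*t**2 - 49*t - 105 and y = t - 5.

2459/3

Set the curves equal: 2*t**3 + 4*t**2 - 49*t - 105 = t - 5, so 2*t**3 + 4*t**2 - 50*t - 100 = 0, which factors as 2*(t - 5)*(t + 2)*(t + 5) = 0. The curves meet at t = -5, -2, 5.
On [-5, -2], y = 2*t**3 + 4*t**2 - 49*t - 105 is on top; that piece has area ∫[-5,-2] (2*t**3 + 4*t**2 - 50*t - 100) dt = 153/2.
On [-2, 5], y = t - 5 is on top; that piece has area ∫[-2,5] (-(2*t**3 + 4*t**2 - 50*t - 100)) dt = 4459/6.
Total enclosed area = 153/2 + 4459/6 = 2459/3.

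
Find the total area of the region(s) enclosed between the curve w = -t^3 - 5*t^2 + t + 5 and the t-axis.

The curve meets the t-axis where -t^3 - 5*t^2 + t + 5 = 0, i.e. -(t - 1)*(t + 1)*(t + 5) = 0, at t = -5, -1, 1.
On [-5, -1] the curve lies below the axis; ∫[-5,-1] (-t^3 - 5*t^2 + t + 5) dt = -128/3, giving area 128/3.
On [-1, 1] the curve lies above the axis; ∫[-1,1] (-t^3 - 5*t^2 + t + 5) dt = 20/3, giving area 20/3.
Total area = 128/3 + 20/3 = 148/3.

148/3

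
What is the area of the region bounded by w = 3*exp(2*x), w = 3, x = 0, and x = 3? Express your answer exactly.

-21/2 + 3*exp(6)/2

On [0, 3], (3*exp(2*x)) - (3) = 3*exp(2*x) - 3 is ≥ 0 throughout, so the area is a single integral of |3*exp(2*x) - 3|.
∫[0,3] (3*exp(2*x) - 3) dx = -21/2 + 3*exp(6)/2.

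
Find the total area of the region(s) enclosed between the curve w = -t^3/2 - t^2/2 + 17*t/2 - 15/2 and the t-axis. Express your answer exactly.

The curve meets the t-axis where -t^3/2 - t^2/2 + 17*t/2 - 15/2 = 0, i.e. -(t - 3)*(t - 1)*(t + 5)/2 = 0, at t = -5, 1, 3.
On [-5, 1] the curve lies below the axis; ∫[-5,1] (-t^3/2 - t^2/2 + 17*t/2 - 15/2) dt = -90, giving area 90.
On [1, 3] the curve lies above the axis; ∫[1,3] (-t^3/2 - t^2/2 + 17*t/2 - 15/2) dt = 14/3, giving area 14/3.
Total area = 90 + 14/3 = 284/3.

284/3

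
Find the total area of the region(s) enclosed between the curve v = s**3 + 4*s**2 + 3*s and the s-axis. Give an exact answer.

37/12

The curve meets the s-axis where s**3 + 4*s**2 + 3*s = 0, i.e. s*(s + 1)*(s + 3) = 0, at s = -3, -1, 0.
On [-3, -1] the curve lies above the axis; ∫[-3,-1] (s**3 + 4*s**2 + 3*s) ds = 8/3, giving area 8/3.
On [-1, 0] the curve lies below the axis; ∫[-1,0] (s**3 + 4*s**2 + 3*s) ds = -5/12, giving area 5/12.
Total area = 8/3 + 5/12 = 37/12.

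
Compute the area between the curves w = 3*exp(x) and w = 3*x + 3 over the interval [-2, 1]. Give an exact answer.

-9/2 - 3*exp(-2) + 3*exp(1)

On [-2, 1], (3*exp(x)) - (3*x + 3) = -3*x + 3*exp(x) - 3 is ≥ 0 throughout, so the area is a single integral of |-3*x + 3*exp(x) - 3|.
∫[-2,1] (-3*x + 3*exp(x) - 3) dx = -9/2 - 3*exp(-2) + 3*exp(1).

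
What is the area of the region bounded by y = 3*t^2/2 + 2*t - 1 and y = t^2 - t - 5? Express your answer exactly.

2/3

Set the curves equal: 3*t^2/2 + 2*t - 1 = t^2 - t - 5, so t^2/2 + 3*t + 4 = 0, which factors as (t + 2)*(t + 4)/2 = 0. The curves meet at t = -4, -2.
On [-4, -2], y = t^2 - t - 5 is on top; that piece has area ∫[-4,-2] (-(t^2/2 + 3*t + 4)) dt = 2/3.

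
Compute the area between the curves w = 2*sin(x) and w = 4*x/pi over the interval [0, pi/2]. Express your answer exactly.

On [0, pi/2], (2*sin(x)) - (4*x/pi) = -4*x/pi + 2*sin(x) is ≥ 0 throughout, so the area is a single integral of |-4*x/pi + 2*sin(x)|.
∫[0,pi/2] (-4*x/pi + 2*sin(x)) dx = 2 - pi/2.

2 - pi/2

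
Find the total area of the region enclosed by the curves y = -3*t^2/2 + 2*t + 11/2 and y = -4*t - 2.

Set the curves equal: -3*t^2/2 + 2*t + 11/2 = -4*t - 2, so -3*t^2/2 + 6*t + 15/2 = 0, which factors as -3*(t - 5)*(t + 1)/2 = 0. The curves meet at t = -1, 5.
On [-1, 5], y = -3*t^2/2 + 2*t + 11/2 is on top; that piece has area ∫[-1,5] (-3*t^2/2 + 6*t + 15/2) dt = 54.

54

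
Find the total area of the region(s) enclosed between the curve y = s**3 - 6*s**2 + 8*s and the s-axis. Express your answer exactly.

The curve meets the s-axis where s**3 - 6*s**2 + 8*s = 0, i.e. s*(s - 4)*(s - 2) = 0, at s = 0, 2, 4.
On [0, 2] the curve lies above the axis; ∫[0,2] (s**3 - 6*s**2 + 8*s) ds = 4, giving area 4.
On [2, 4] the curve lies below the axis; ∫[2,4] (s**3 - 6*s**2 + 8*s) ds = -4, giving area 4.
Total area = 4 + 4 = 8.

8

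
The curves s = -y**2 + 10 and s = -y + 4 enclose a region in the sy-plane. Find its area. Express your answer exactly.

125/6

Both boundary curves give s as a function of y, so integrate with respect to y. Setting them equal: -y**2 + y + 6 = 0, i.e. -(y - 3)*(y + 2) = 0, so they meet at y = -2, 3.
For y in [-2, 3], s = -y**2 + 10 is on the right; area = ∫[-2,3] (-y**2 + y + 6) dy = 125/6.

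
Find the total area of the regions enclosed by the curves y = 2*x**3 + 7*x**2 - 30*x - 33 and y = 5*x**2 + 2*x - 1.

Set the curves equal: 2*x**3 + 7*x**2 - 30*x - 33 = 5*x**2 + 2*x - 1, so 2*x**3 + 2*x**2 - 32*x - 32 = 0, which factors as 2*(x - 4)*(x + 1)*(x + 4) = 0. The curves meet at x = -4, -1, 4.
On [-4, -1], y = 2*x**3 + 7*x**2 - 30*x - 33 is on top; that piece has area ∫[-4,-1] (2*x**3 + 2*x**2 - 32*x - 32) dx = 117/2.
On [-1, 4], y = 5*x**2 + 2*x - 1 is on top; that piece has area ∫[-1,4] (-(2*x**3 + 2*x**2 - 32*x - 32)) dx = 1375/6.
Total enclosed area = 117/2 + 1375/6 = 863/3.

863/3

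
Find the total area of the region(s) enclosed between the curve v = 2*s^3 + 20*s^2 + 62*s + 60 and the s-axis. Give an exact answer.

37/6

The curve meets the s-axis where 2*s^3 + 20*s^2 + 62*s + 60 = 0, i.e. 2*(s + 2)*(s + 3)*(s + 5) = 0, at s = -5, -3, -2.
On [-5, -3] the curve lies above the axis; ∫[-5,-3] (2*s^3 + 20*s^2 + 62*s + 60) ds = 16/3, giving area 16/3.
On [-3, -2] the curve lies below the axis; ∫[-3,-2] (2*s^3 + 20*s^2 + 62*s + 60) ds = -5/6, giving area 5/6.
Total area = 16/3 + 5/6 = 37/6.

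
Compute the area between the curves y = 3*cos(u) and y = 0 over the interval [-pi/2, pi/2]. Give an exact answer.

6

On [-pi/2, pi/2], (3*cos(u)) - (0) = 3*cos(u) is ≥ 0 throughout, so the area is a single integral of |3*cos(u)|.
∫[-pi/2,pi/2] (3*cos(u)) du = 6.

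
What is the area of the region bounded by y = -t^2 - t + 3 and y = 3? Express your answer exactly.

Set the curves equal: -t^2 - t + 3 = 3, so -t^2 - t = 0, which factors as -t*(t + 1) = 0. The curves meet at t = -1, 0.
On [-1, 0], y = -t^2 - t + 3 is on top; that piece has area ∫[-1,0] (-t^2 - t) dt = 1/6.

1/6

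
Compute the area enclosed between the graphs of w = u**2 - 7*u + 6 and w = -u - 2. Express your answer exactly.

4/3

Set the curves equal: u**2 - 7*u + 6 = -u - 2, so u**2 - 6*u + 8 = 0, which factors as (u - 4)*(u - 2) = 0. The curves meet at u = 2, 4.
On [2, 4], w = -u - 2 is on top; that piece has area ∫[2,4] (-(u**2 - 6*u + 8)) du = 4/3.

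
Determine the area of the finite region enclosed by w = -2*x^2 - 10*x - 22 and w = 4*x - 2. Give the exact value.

9

Set the curves equal: -2*x^2 - 10*x - 22 = 4*x - 2, so -2*x^2 - 14*x - 20 = 0, which factors as -2*(x + 2)*(x + 5) = 0. The curves meet at x = -5, -2.
On [-5, -2], w = -2*x^2 - 10*x - 22 is on top; that piece has area ∫[-5,-2] (-2*x^2 - 14*x - 20) dx = 9.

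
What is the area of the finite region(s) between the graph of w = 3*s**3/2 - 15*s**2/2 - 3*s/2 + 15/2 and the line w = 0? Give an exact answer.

74

The curve meets the s-axis where 3*s**3/2 - 15*s**2/2 - 3*s/2 + 15/2 = 0, i.e. 3*(s - 5)*(s - 1)*(s + 1)/2 = 0, at s = -1, 1, 5.
On [-1, 1] the curve lies above the axis; ∫[-1,1] (3*s**3/2 - 15*s**2/2 - 3*s/2 + 15/2) ds = 10, giving area 10.
On [1, 5] the curve lies below the axis; ∫[1,5] (3*s**3/2 - 15*s**2/2 - 3*s/2 + 15/2) ds = -64, giving area 64.
Total area = 10 + 64 = 74.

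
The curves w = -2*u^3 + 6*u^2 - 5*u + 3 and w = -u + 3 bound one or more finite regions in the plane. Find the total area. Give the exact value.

1

Set the curves equal: -2*u^3 + 6*u^2 - 5*u + 3 = -u + 3, so -2*u^3 + 6*u^2 - 4*u = 0, which factors as -2*u*(u - 2)*(u - 1) = 0. The curves meet at u = 0, 1, 2.
On [0, 1], w = -u + 3 is on top; that piece has area ∫[0,1] (-(-2*u^3 + 6*u^2 - 4*u)) du = 1/2.
On [1, 2], w = -2*u^3 + 6*u^2 - 5*u + 3 is on top; that piece has area ∫[1,2] (-2*u^3 + 6*u^2 - 4*u) du = 1/2.
Total enclosed area = 1/2 + 1/2 = 1.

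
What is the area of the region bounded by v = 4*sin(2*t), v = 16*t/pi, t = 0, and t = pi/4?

On [0, pi/4], (4*sin(2*t)) - (16*t/pi) = -16*t/pi + 4*sin(2*t) is ≥ 0 throughout, so the area is a single integral of |-16*t/pi + 4*sin(2*t)|.
∫[0,pi/4] (-16*t/pi + 4*sin(2*t)) dt = 2 - pi/2.

2 - pi/2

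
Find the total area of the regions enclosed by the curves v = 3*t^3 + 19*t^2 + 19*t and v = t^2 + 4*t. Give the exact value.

393/4

Set the curves equal: 3*t^3 + 19*t^2 + 19*t = t^2 + 4*t, so 3*t^3 + 18*t^2 + 15*t = 0, which factors as 3*t*(t + 1)*(t + 5) = 0. The curves meet at t = -5, -1, 0.
On [-5, -1], v = 3*t^3 + 19*t^2 + 19*t is on top; that piece has area ∫[-5,-1] (3*t^3 + 18*t^2 + 15*t) dt = 96.
On [-1, 0], v = t^2 + 4*t is on top; that piece has area ∫[-1,0] (-(3*t^3 + 18*t^2 + 15*t)) dt = 9/4.
Total enclosed area = 96 + 9/4 = 393/4.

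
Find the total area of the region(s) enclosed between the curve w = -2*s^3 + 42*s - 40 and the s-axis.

999/2

The curve meets the s-axis where -2*s^3 + 42*s - 40 = 0, i.e. -2*(s - 4)*(s - 1)*(s + 5) = 0, at s = -5, 1, 4.
On [-5, 1] the curve lies below the axis; ∫[-5,1] (-2*s^3 + 42*s - 40) ds = -432, giving area 432.
On [1, 4] the curve lies above the axis; ∫[1,4] (-2*s^3 + 42*s - 40) ds = 135/2, giving area 135/2.
Total area = 432 + 135/2 = 999/2.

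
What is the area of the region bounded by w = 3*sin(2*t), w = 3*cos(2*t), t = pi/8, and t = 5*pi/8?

3*sqrt(2)

On [pi/8, 5*pi/8], (3*sin(2*t)) - (3*cos(2*t)) = 3*sin(2*t) - 3*cos(2*t) is ≥ 0 throughout, so the area is a single integral of |3*sin(2*t) - 3*cos(2*t)|.
∫[pi/8,5*pi/8] (3*sin(2*t) - 3*cos(2*t)) dt = 3*sqrt(2).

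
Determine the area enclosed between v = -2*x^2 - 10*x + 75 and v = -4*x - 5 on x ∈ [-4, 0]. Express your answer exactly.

On [-4, 0], (-2*x^2 - 10*x + 75) - (-4*x - 5) = -2*x^2 - 6*x + 80 is ≥ 0 throughout, so the area is a single integral of |-2*x^2 - 6*x + 80|.
∫[-4,0] (-2*x^2 - 6*x + 80) dx = 976/3.

976/3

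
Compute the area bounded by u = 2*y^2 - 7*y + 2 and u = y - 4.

8/3

Both boundary curves give u as a function of y, so integrate with respect to y. Setting them equal: 2*y^2 - 8*y + 6 = 0, i.e. 2*(y - 3)*(y - 1) = 0, so they meet at y = 1, 3.
For y in [1, 3], u = 2*y^2 - 7*y + 2 is on the left; area = ∫[1,3] (-(2*y^2 - 8*y + 6)) dy = 8/3.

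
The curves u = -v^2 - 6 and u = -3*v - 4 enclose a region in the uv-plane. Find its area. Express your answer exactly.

1/6

Both boundary curves give u as a function of v, so integrate with respect to v. Setting them equal: -v^2 + 3*v - 2 = 0, i.e. -(v - 2)*(v - 1) = 0, so they meet at v = 1, 2.
For v in [1, 2], u = -v^2 - 6 is on the right; area = ∫[1,2] (-v^2 + 3*v - 2) dv = 1/6.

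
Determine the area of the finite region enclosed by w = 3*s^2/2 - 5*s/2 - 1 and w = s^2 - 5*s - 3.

Set the curves equal: 3*s^2/2 - 5*s/2 - 1 = s^2 - 5*s - 3, so s^2/2 + 5*s/2 + 2 = 0, which factors as (s + 1)*(s + 4)/2 = 0. The curves meet at s = -4, -1.
On [-4, -1], w = s^2 - 5*s - 3 is on top; that piece has area ∫[-4,-1] (-(s^2/2 + 5*s/2 + 2)) ds = 9/4.

9/4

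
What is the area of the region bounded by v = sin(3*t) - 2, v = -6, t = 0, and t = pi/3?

2/3 + 4*pi/3

On [0, pi/3], (sin(3*t) - 2) - (-6) = sin(3*t) + 4 is ≥ 0 throughout, so the area is a single integral of |sin(3*t) + 4|.
∫[0,pi/3] (sin(3*t) + 4) dt = 2/3 + 4*pi/3.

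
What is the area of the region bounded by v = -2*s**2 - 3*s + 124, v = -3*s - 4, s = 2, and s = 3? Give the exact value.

346/3

On [2, 3], (-2*s**2 - 3*s + 124) - (-3*s - 4) = -2*s**2 + 128 is ≥ 0 throughout, so the area is a single integral of |-2*s**2 + 128|.
∫[2,3] (-2*s**2 + 128) ds = 346/3.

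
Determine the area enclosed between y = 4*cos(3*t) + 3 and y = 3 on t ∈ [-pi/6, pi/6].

8/3

On [-pi/6, pi/6], (4*cos(3*t) + 3) - (3) = 4*cos(3*t) is ≥ 0 throughout, so the area is a single integral of |4*cos(3*t)|.
∫[-pi/6,pi/6] (4*cos(3*t)) dt = 8/3.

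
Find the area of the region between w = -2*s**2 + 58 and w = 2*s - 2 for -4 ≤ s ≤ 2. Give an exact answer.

On [-4, 2], (-2*s**2 + 58) - (2*s - 2) = -2*s**2 - 2*s + 60 is ≥ 0 throughout, so the area is a single integral of |-2*s**2 - 2*s + 60|.
∫[-4,2] (-2*s**2 - 2*s + 60) ds = 324.

324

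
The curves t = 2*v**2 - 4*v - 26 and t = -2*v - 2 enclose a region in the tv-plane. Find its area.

343/3

Both boundary curves give t as a function of v, so integrate with respect to v. Setting them equal: 2*v**2 - 2*v - 24 = 0, i.e. 2*(v - 4)*(v + 3) = 0, so they meet at v = -3, 4.
For v in [-3, 4], t = 2*v**2 - 4*v - 26 is on the left; area = ∫[-3,4] (-(2*v**2 - 2*v - 24)) dv = 343/3.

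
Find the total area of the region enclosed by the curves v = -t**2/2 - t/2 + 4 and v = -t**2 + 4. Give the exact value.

1/12

Set the curves equal: -t**2/2 - t/2 + 4 = -t**2 + 4, so t**2/2 - t/2 = 0, which factors as t*(t - 1)/2 = 0. The curves meet at t = 0, 1.
On [0, 1], v = -t**2 + 4 is on top; that piece has area ∫[0,1] (-(t**2/2 - t/2)) dt = 1/12.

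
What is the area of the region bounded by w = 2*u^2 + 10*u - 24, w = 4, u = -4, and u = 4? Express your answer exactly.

The difference (2*u^2 + 10*u - 24) - (4) = 2*u^2 + 10*u - 28 changes sign at u = 2 inside [-4, 4], so split the integral there.
∫[-4,2] (2*u^2 + 10*u - 28) du = -180; the area of that piece is 180.
∫[2,4] (2*u^2 + 10*u - 28) du = 124/3.
Total area = 180 + 124/3 = 664/3.

664/3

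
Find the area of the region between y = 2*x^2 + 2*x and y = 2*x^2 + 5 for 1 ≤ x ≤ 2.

On [1, 2], (2*x^2 + 2*x) - (2*x^2 + 5) = 2*x - 5 is ≤ 0 throughout, so the area is a single integral of |2*x - 5|.
∫[1,2] (2*x - 5) dx = -2; the area of that piece is 2.

2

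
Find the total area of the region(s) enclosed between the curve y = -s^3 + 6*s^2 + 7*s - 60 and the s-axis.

517/2

The curve meets the s-axis where -s^3 + 6*s^2 + 7*s - 60 = 0, i.e. -(s - 5)*(s - 4)*(s + 3) = 0, at s = -3, 4, 5.
On [-3, 4] the curve lies below the axis; ∫[-3,4] (-s^3 + 6*s^2 + 7*s - 60) ds = -1029/4, giving area 1029/4.
On [4, 5] the curve lies above the axis; ∫[4,5] (-s^3 + 6*s^2 + 7*s - 60) ds = 5/4, giving area 5/4.
Total area = 1029/4 + 5/4 = 517/2.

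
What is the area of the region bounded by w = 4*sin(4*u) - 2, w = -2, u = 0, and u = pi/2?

The difference (4*sin(4*u) - 2) - (-2) = 4*sin(4*u) changes sign at u = pi/4 inside [0, pi/2], so split the integral there.
∫[0,pi/4] (4*sin(4*u)) du = 2.
∫[pi/4,pi/2] (4*sin(4*u)) du = -2; the area of that piece is 2.
Total area = 2 + 2 = 4.

4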